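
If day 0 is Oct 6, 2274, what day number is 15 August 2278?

Oct 6, 2274 → Oct 6, 2275: 365 days.
Oct 6, 2275 → Oct 6, 2276: 366 days (Feb 29, 2276 is in that span).
Oct 6, 2276 → Oct 6, 2277: 365 days.
Oct 6, 2277 → Nov 6, 2277: 31 days (October has 31).
Nov 6, 2277 → Dec 6, 2277: 30 days (November has 30).
Dec 6, 2277 → Jan 6, 2278: 31 days (December has 31).
Jan 6, 2278 → Feb 6, 2278: 31 days (January has 31).
Feb 6, 2278 → Mar 6, 2278: 28 days (February has 28).
Mar 6, 2278 → Apr 6, 2278: 31 days (March has 31).
Apr 6, 2278 → May 6, 2278: 30 days (April has 30).
May 6, 2278 → Jun 6, 2278: 31 days (May has 31).
Jun 6, 2278 → Jul 6, 2278: 30 days (June has 30).
Jul 6, 2278 → Aug 6, 2278: 31 days (July has 31).
Aug 6, 2278 → Aug 15, 2278: 9 days.
Total: 1409 days.

1409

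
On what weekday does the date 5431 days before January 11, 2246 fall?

Monday

Jan 11, 2246 is a Sunday.
5431 mod 7 = 6, so 5431 days before a Sunday is Sunday − 6 = Monday.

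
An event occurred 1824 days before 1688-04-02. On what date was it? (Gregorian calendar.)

−366 (one year; includes Feb 29, 1688) → Apr 2, 1687 (1458 left).
−365 (one year) → Apr 2, 1686 (1093 left).
−365 (one year) → Apr 2, 1685 (728 left).
−365 (one year) → Apr 2, 1684 (363 left).
−2 → Mar 31, 1684 (end of Mar, 31 days; 361 left).
−31 → Feb 29, 1684 (end of Feb, 29 days; 330 left).
−29 → Jan 31, 1684 (end of Jan, 31 days; 301 left).
−31 → Dec 31, 1683 (end of Dec, 31 days; 270 left).
−31 → Nov 30, 1683 (end of Nov, 30 days; 239 left).
−30 → Oct 31, 1683 (end of Oct, 31 days; 209 left).
−31 → Sep 30, 1683 (end of Sep, 30 days; 178 left).
−30 → Aug 31, 1683 (end of Aug, 31 days; 148 left).
−31 → Jul 31, 1683 (end of Jul, 31 days; 117 left).
−31 → Jun 30, 1683 (end of Jun, 30 days; 86 left).
−30 → May 31, 1683 (end of May, 31 days; 56 left).
−31 → Apr 30, 1683 (end of Apr, 30 days; 25 left).
−25 → Apr 5, 1683.

April 5, 1683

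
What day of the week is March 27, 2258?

Doomsday rule: the anchor day for the 2200s is Friday. For year 58: 58÷12 = 4 r 10, and 10÷4 = 2, so 4+10+2 = 16.
Friday + 16 ≡ Sunday — that's 2258's doomsday.
In March the doomsday date is Mar 14.
Mar 27 is 13 days after Mar 14; 13 mod 7 = 6, so Sunday + 6 = Saturday.

Saturday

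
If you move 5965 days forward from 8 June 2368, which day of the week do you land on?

Jun 8, 2368 is a Saturday.
5965 mod 7 = 1, so 5965 days after a Saturday is Saturday + 1 = Sunday.

Sunday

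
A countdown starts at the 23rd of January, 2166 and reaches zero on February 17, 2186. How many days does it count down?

Jan 23, 2166 → Jan 23, 2167: 365 days.
Jan 23, 2167 → Jan 23, 2168: 365 days.
Jan 23, 2168 → Jan 23, 2169: 366 days (Feb 29, 2168 is in that span).
Jan 23, 2169 → Jan 23, 2170: 365 days.
Jan 23, 2170 → Jan 23, 2171: 365 days.
Jan 23, 2171 → Jan 23, 2172: 365 days.
Jan 23, 2172 → Jan 23, 2173: 366 days (Feb 29, 2172 is in that span).
Jan 23, 2173 → Jan 23, 2174: 365 days.
Jan 23, 2174 → Jan 23, 2175: 365 days.
Jan 23, 2175 → Jan 23, 2176: 365 days.
Jan 23, 2176 → Jan 23, 2177: 366 days (Feb 29, 2176 is in that span).
Jan 23, 2177 → Jan 23, 2178: 365 days.
Jan 23, 2178 → Jan 23, 2179: 365 days.
Jan 23, 2179 → Jan 23, 2180: 365 days.
Jan 23, 2180 → Jan 23, 2181: 366 days (Feb 29, 2180 is in that span).
Jan 23, 2181 → Jan 23, 2182: 365 days.
Jan 23, 2182 → Jan 23, 2183: 365 days.
Jan 23, 2183 → Jan 23, 2184: 365 days.
Jan 23, 2184 → Jan 23, 2185: 366 days (Feb 29, 2184 is in that span).
Jan 23, 2185 → Feb 23, 2185: 31 days (January has 31).
Feb 23, 2185 → Mar 23, 2185: 28 days (February has 28).
Mar 23, 2185 → Apr 23, 2185: 31 days (March has 31).
Apr 23, 2185 → May 23, 2185: 30 days (April has 30).
May 23, 2185 → Jun 23, 2185: 31 days (May has 31).
Jun 23, 2185 → Jul 23, 2185: 30 days (June has 30).
Jul 23, 2185 → Aug 23, 2185: 31 days (July has 31).
Aug 23, 2185 → Sep 23, 2185: 31 days (August has 31).
Sep 23, 2185 → Oct 23, 2185: 30 days (September has 30).
Oct 23, 2185 → Nov 23, 2185: 31 days (October has 31).
Nov 23, 2185 → Dec 23, 2185: 30 days (November has 30).
Dec 23, 2185 → Jan 23, 2186: 31 days (December has 31).
Jan 23, 2186 → Feb 17, 2186: 25 days.
Total: 7330 days.

7330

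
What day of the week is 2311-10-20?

Doomsday rule: the anchor day for the 2300s is Wednesday. For year 11: 11÷12 = 0 r 11, and 11÷4 = 2, so 0+11+2 = 13.
Wednesday + 13 ≡ Tuesday — that's 2311's doomsday.
In October the doomsday date is Oct 10.
Oct 20 is 10 days after Oct 10; 10 mod 7 = 3, so Tuesday + 3 = Friday.

Friday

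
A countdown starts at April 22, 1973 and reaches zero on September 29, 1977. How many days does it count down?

Apr 22, 1973 → Apr 22, 1974: 365 days.
Apr 22, 1974 → Apr 22, 1975: 365 days.
Apr 22, 1975 → Apr 22, 1976: 366 days (Feb 29, 1976 is in that span).
Apr 22, 1976 → Apr 22, 1977: 365 days.
Apr 22, 1977 → May 22, 1977: 30 days (April has 30).
May 22, 1977 → Jun 22, 1977: 31 days (May has 31).
Jun 22, 1977 → Jul 22, 1977: 30 days (June has 30).
Jul 22, 1977 → Aug 22, 1977: 31 days (July has 31).
Aug 22, 1977 → Sep 22, 1977: 31 days (August has 31).
Sep 22, 1977 → Sep 29, 1977: 7 days.
Total: 1621 days.

1621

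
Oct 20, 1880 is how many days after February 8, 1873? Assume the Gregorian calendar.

Feb 8, 1873 → Feb 8, 1874: 365 days.
Feb 8, 1874 → Feb 8, 1875: 365 days.
Feb 8, 1875 → Feb 8, 1876: 365 days.
Feb 8, 1876 → Feb 8, 1877: 366 days (Feb 29, 1876 is in that span).
Feb 8, 1877 → Feb 8, 1878: 365 days.
Feb 8, 1878 → Feb 8, 1879: 365 days.
Feb 8, 1879 → Feb 8, 1880: 365 days.
Feb 8, 1880 → Mar 8, 1880: 29 days (February has 29).
Mar 8, 1880 → Apr 8, 1880: 31 days (March has 31).
Apr 8, 1880 → May 8, 1880: 30 days (April has 30).
May 8, 1880 → Jun 8, 1880: 31 days (May has 31).
Jun 8, 1880 → Jul 8, 1880: 30 days (June has 30).
Jul 8, 1880 → Aug 8, 1880: 31 days (July has 31).
Aug 8, 1880 → Sep 8, 1880: 31 days (August has 31).
Sep 8, 1880 → Oct 8, 1880: 30 days (September has 30).
Oct 8, 1880 → Oct 20, 1880: 12 days.
Total: 2811 days.

2811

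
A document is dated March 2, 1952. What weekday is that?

Sunday

Doomsday rule: the anchor day for the 1900s is Wednesday. For year 52: 52÷12 = 4 r 4, and 4÷4 = 1, so 4+4+1 = 9.
Wednesday + 9 ≡ Friday — that's 1952's doomsday.
In March the doomsday date is Mar 14.
Mar 2 is 12 days before Mar 14; 12 mod 7 = 5, so Friday − 5 = Sunday.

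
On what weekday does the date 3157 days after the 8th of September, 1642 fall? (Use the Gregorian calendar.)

Monday

Sep 8, 1642 is a Monday.
3157 mod 7 = 0, so 3157 days after a Monday is Monday + 0 = Monday.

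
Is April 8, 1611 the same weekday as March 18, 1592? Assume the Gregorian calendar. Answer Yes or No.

No

From Mar 18, 1592 to Apr 8, 1611 is 6960 days.
6960 mod 7 = 2, so they are different weekdays.
(Mar 18, 1592 is a Wednesday; Apr 8, 1611 is a Friday.)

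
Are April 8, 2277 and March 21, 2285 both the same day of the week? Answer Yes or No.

From Apr 8, 2277 to Mar 21, 2285 is 2904 days.
2904 mod 7 = 6, so they are different weekdays.
(Apr 8, 2277 is a Sunday; Mar 21, 2285 is a Saturday.)

No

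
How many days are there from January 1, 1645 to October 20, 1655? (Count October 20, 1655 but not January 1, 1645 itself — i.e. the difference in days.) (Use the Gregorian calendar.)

Jan 1, 1645 → Jan 1, 1646: 365 days.
Jan 1, 1646 → Jan 1, 1647: 365 days.
Jan 1, 1647 → Jan 1, 1648: 365 days.
Jan 1, 1648 → Jan 1, 1649: 366 days (Feb 29, 1648 is in that span).
Jan 1, 1649 → Jan 1, 1650: 365 days.
Jan 1, 1650 → Jan 1, 1651: 365 days.
Jan 1, 1651 → Jan 1, 1652: 365 days.
Jan 1, 1652 → Jan 1, 1653: 366 days (Feb 29, 1652 is in that span).
Jan 1, 1653 → Jan 1, 1654: 365 days.
Jan 1, 1654 → Jan 1, 1655: 365 days.
Jan 1, 1655 → Feb 1, 1655: 31 days (January has 31).
Feb 1, 1655 → Mar 1, 1655: 28 days (February has 28).
Mar 1, 1655 → Apr 1, 1655: 31 days (March has 31).
Apr 1, 1655 → May 1, 1655: 30 days (April has 30).
May 1, 1655 → Jun 1, 1655: 31 days (May has 31).
Jun 1, 1655 → Jul 1, 1655: 30 days (June has 30).
Jul 1, 1655 → Aug 1, 1655: 31 days (July has 31).
Aug 1, 1655 → Sep 1, 1655: 31 days (August has 31).
Sep 1, 1655 → Oct 1, 1655: 30 days (September has 30).
Oct 1, 1655 → Oct 20, 1655: 19 days.
Total: 3944 days.

3944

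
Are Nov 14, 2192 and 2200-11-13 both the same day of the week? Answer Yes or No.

No

From Nov 14, 2192 to Nov 13, 2200 is 2920 days.
2920 mod 7 = 1, so they are different weekdays.
(Nov 14, 2192 is a Wednesday; Nov 13, 2200 is a Thursday.)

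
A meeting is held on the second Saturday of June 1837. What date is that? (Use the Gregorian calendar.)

June 10, 1837

June 1, 1837 is a Thursday.
The first Saturday is therefore June 3 (2 days later).
The second Saturday is 3 + 1×7 = June 10.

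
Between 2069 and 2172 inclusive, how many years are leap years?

25

Multiples of 4 in [2069,2172]: 26.
Of those, multiples of 100: 1 (not leap unless ÷400).
Multiples of 400: 0.
Leap years = 26 − 1 + 0 = 25.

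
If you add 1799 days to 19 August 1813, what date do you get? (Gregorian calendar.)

+365 (one year) → Aug 19, 1814 (1434 left).
+365 (one year) → Aug 19, 1815 (1069 left).
+366 (one year; includes Feb 29, 1816) → Aug 19, 1816 (703 left).
+365 (one year) → Aug 19, 1817 (338 left).
Aug has 31 days: +13 → Sep 1, 1817 (325 left).
Sep has 30 days: +30 → Oct 1, 1817 (295 left).
Oct has 31 days: +31 → Nov 1, 1817 (264 left).
Nov has 30 days: +30 → Dec 1, 1817 (234 left).
Dec has 31 days: +31 → Jan 1, 1818 (203 left).
Jan has 31 days: +31 → Feb 1, 1818 (172 left).
Feb has 28 days: +28 → Mar 1, 1818 (144 left).
Mar has 31 days: +31 → Apr 1, 1818 (113 left).
Apr has 30 days: +30 → May 1, 1818 (83 left).
May has 31 days: +31 → Jun 1, 1818 (52 left).
Jun has 30 days: +30 → Jul 1, 1818 (22 left).
+22 → Jul 23, 1818.

July 23, 1818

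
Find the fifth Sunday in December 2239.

December 1, 2239 is a Sunday.
The first Sunday is therefore December 1 (same day).
The fifth Sunday is 1 + 4×7 = December 29.

December 29, 2239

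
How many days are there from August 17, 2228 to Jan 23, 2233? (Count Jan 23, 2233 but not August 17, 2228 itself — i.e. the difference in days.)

Aug 17, 2228 → Aug 17, 2229: 365 days.
Aug 17, 2229 → Aug 17, 2230: 365 days.
Aug 17, 2230 → Aug 17, 2231: 365 days.
Aug 17, 2231 → Aug 17, 2232: 366 days (Feb 29, 2232 is in that span).
Aug 17, 2232 → Sep 17, 2232: 31 days (August has 31).
Sep 17, 2232 → Oct 17, 2232: 30 days (September has 30).
Oct 17, 2232 → Nov 17, 2232: 31 days (October has 31).
Nov 17, 2232 → Dec 17, 2232: 30 days (November has 30).
Dec 17, 2232 → Jan 17, 2233: 31 days (December has 31).
Jan 17, 2233 → Jan 23, 2233: 6 days.
Total: 1620 days.

1620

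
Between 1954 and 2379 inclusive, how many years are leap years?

103

Multiples of 4 in [1954,2379]: 106.
Of those, multiples of 100: 4 (not leap unless ÷400).
Multiples of 400: 1.
Leap years = 106 − 4 + 1 = 103.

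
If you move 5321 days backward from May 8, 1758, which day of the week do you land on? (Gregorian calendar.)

First find the weekday of May 8, 1758. Doomsday rule: the anchor day for the 1700s is Sunday. For year 58: 58÷12 = 4 r 10, and 10÷4 = 2, so 4+10+2 = 16.
Sunday + 16 ≡ Tuesday — that's 1758's doomsday.
In May the doomsday date is May 9.
May 8 is 1 day before May 9; 1 mod 7 = 1, so Tuesday − 1 = Monday.
5321 mod 7 = 1, so 5321 days before a Monday is Monday − 1 = Sunday.

Sunday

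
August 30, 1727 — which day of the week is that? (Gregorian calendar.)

Saturday

Doomsday rule: the anchor day for the 1700s is Sunday. For year 27: 27÷12 = 2 r 3, and 3÷4 = 0, so 2+3+0 = 5.
Sunday + 5 ≡ Friday — that's 1727's doomsday.
In August the doomsday date is Aug 8.
Aug 30 is 22 days after Aug 8; 22 mod 7 = 1, so Friday + 1 = Saturday.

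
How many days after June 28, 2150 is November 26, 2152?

Jun 28, 2150 → Jun 28, 2151: 365 days.
Jun 28, 2151 → Jun 28, 2152: 366 days (Feb 29, 2152 is in that span).
Jun 28, 2152 → Jul 28, 2152: 30 days (June has 30).
Jul 28, 2152 → Aug 28, 2152: 31 days (July has 31).
Aug 28, 2152 → Sep 28, 2152: 31 days (August has 31).
Sep 28, 2152 → Oct 28, 2152: 30 days (September has 30).
Oct 28, 2152 → Nov 26, 2152: 29 days.
Total: 882 days.

882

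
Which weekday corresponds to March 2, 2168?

Wednesday

January 1, 2168 is a Friday.
Jan 1, 2168 → Feb 1, 2168: 31 days (January has 31).
Feb 1, 2168 → Mar 1, 2168: 29 days (February has 29).
Mar 1, 2168 → Mar 2, 2168: 1 days.
Total: 61 days.
61 mod 7 = 5, so Friday + 5 = Wednesday.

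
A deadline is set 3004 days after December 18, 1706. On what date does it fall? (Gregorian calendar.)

+365 (one year) → Dec 18, 1707 (2639 left).
+366 (one year; includes Feb 29, 1708) → Dec 18, 1708 (2273 left).
+365 (one year) → Dec 18, 1709 (1908 left).
+365 (one year) → Dec 18, 1710 (1543 left).
+365 (one year) → Dec 18, 1711 (1178 left).
+366 (one year; includes Feb 29, 1712) → Dec 18, 1712 (812 left).
+365 (one year) → Dec 18, 1713 (447 left).
+365 (one year) → Dec 18, 1714 (82 left).
Dec has 31 days: +14 → Jan 1, 1715 (68 left).
Jan has 31 days: +31 → Feb 1, 1715 (37 left).
Feb has 28 days: +28 → Mar 1, 1715 (9 left).
+9 → Mar 10, 1715.

March 10, 1715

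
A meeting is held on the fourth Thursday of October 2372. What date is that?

October 26, 2372

October 1, 2372 is a Sunday.
The first Thursday is therefore October 5 (4 days later).
The fourth Thursday is 5 + 3×7 = October 26.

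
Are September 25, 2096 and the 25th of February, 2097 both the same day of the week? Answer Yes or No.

No

From Sep 25, 2096 to Feb 25, 2097 is 153 days.
153 mod 7 = 6, so they are different weekdays.
(Sep 25, 2096 is a Tuesday; Feb 25, 2097 is a Monday.)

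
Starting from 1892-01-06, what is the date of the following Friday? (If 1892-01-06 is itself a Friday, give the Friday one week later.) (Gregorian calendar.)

Jan 6, 1892 is a Wednesday.
From Wednesday to the next Friday is 2 days.
Jan 6, 1892 + 2 = Jan 8, 1892.

January 8, 1892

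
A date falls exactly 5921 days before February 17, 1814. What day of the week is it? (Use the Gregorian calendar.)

Feb 17, 1814 is a Thursday.
5921 mod 7 = 6, so 5921 days before a Thursday is Thursday − 6 = Friday.

Friday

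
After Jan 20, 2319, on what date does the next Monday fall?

January 27, 2319

Jan 20, 2319 is a Monday.
From Monday to the next Monday is 7 days.
Jan 20, 2319 + 7 = Jan 27, 2319.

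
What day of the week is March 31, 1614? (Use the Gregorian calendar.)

Doomsday rule: the anchor day for the 1600s is Tuesday. For year 14: 14÷12 = 1 r 2, and 2÷4 = 0, so 1+2+0 = 3.
Tuesday + 3 ≡ Friday — that's 1614's doomsday.
In March the doomsday date is Mar 14.
Mar 31 is 17 days after Mar 14; 17 mod 7 = 3, so Friday + 3 = Monday.

Monday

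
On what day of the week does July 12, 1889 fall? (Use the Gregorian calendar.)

Friday

Doomsday rule: the anchor day for the 1800s is Friday. For year 89: 89÷12 = 7 r 5, and 5÷4 = 1, so 7+5+1 = 13.
Friday + 13 ≡ Thursday — that's 1889's doomsday.
In July the doomsday date is Jul 11.
Jul 12 is 1 day after Jul 11; 1 mod 7 = 1, so Thursday + 1 = Friday.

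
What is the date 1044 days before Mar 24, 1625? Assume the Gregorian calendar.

−365 (one year) → Mar 24, 1624 (679 left).
−366 (one year; includes Feb 29, 1624) → Mar 24, 1623 (313 left).
−24 → Feb 28, 1623 (end of Feb, 28 days; 289 left).
−28 → Jan 31, 1623 (end of Jan, 31 days; 261 left).
−31 → Dec 31, 1622 (end of Dec, 31 days; 230 left).
−31 → Nov 30, 1622 (end of Nov, 30 days; 199 left).
−30 → Oct 31, 1622 (end of Oct, 31 days; 169 left).
−31 → Sep 30, 1622 (end of Sep, 30 days; 138 left).
−30 → Aug 31, 1622 (end of Aug, 31 days; 108 left).
−31 → Jul 31, 1622 (end of Jul, 31 days; 77 left).
−31 → Jun 30, 1622 (end of Jun, 30 days; 46 left).
−30 → May 31, 1622 (end of May, 31 days; 16 left).
−16 → May 15, 1622.

May 15, 1622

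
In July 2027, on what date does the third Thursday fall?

July 1, 2027 is a Thursday.
The first Thursday is therefore July 1 (same day).
The third Thursday is 1 + 2×7 = July 15.

July 15, 2027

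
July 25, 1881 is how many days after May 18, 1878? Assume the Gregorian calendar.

May 18, 1878 → May 18, 1879: 365 days.
May 18, 1879 → May 18, 1880: 366 days (Feb 29, 1880 is in that span).
May 18, 1880 → May 18, 1881: 365 days.
May 18, 1881 → Jun 18, 1881: 31 days (May has 31).
Jun 18, 1881 → Jul 18, 1881: 30 days (June has 30).
Jul 18, 1881 → Jul 25, 1881: 7 days.
Total: 1164 days.

1164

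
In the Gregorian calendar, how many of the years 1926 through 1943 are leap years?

Multiples of 4 in [1926,1943]: 4.
Of those, multiples of 100: 0 (not leap unless ÷400).
Multiples of 400: 0.
Leap years = 4 − 0 + 0 = 4.

4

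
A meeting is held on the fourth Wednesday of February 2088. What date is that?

February 1, 2088 is a Sunday.
The first Wednesday is therefore February 4 (3 days later).
The fourth Wednesday is 4 + 3×7 = February 25.

February 25, 2088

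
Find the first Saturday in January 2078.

January 1, 2078

January 1, 2078 is a Saturday.
The first Saturday is therefore January 1 (same day).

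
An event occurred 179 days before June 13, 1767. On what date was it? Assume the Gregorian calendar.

December 16, 1766

−13 → May 31, 1767 (end of May, 31 days; 166 left).
−31 → Apr 30, 1767 (end of Apr, 30 days; 135 left).
−30 → Mar 31, 1767 (end of Mar, 31 days; 105 left).
−31 → Feb 28, 1767 (end of Feb, 28 days; 74 left).
−28 → Jan 31, 1767 (end of Jan, 31 days; 46 left).
−31 → Dec 31, 1766 (end of Dec, 31 days; 15 left).
−15 → Dec 16, 1766.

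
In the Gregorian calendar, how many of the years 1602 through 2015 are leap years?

100

Multiples of 4 in [1602,2015]: 103.
Of those, multiples of 100: 4 (not leap unless ÷400).
Multiples of 400: 1.
Leap years = 103 − 4 + 1 = 100.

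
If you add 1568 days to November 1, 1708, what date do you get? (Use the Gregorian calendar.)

+365 (one year) → Nov 1, 1709 (1203 left).
+365 (one year) → Nov 1, 1710 (838 left).
+365 (one year) → Nov 1, 1711 (473 left).
+366 (one year; includes Feb 29, 1712) → Nov 1, 1712 (107 left).
Nov has 30 days: +30 → Dec 1, 1712 (77 left).
Dec has 31 days: +31 → Jan 1, 1713 (46 left).
Jan has 31 days: +31 → Feb 1, 1713 (15 left).
+15 → Feb 16, 1713.

February 16, 1713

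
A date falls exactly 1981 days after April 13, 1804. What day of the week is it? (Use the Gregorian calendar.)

First find the weekday of Apr 13, 1804. Doomsday rule: the anchor day for the 1800s is Friday. For year 04: 4÷12 = 0 r 4, and 4÷4 = 1, so 0+4+1 = 5.
Friday + 5 ≡ Wednesday — that's 1804's doomsday.
In April the doomsday date is Apr 4.
Apr 13 is 9 days after Apr 4; 9 mod 7 = 2, so Wednesday + 2 = Friday.
1981 mod 7 = 0, so 1981 days after a Friday is Friday + 0 = Friday.

Friday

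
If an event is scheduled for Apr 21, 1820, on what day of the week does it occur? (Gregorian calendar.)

Doomsday rule: the anchor day for the 1800s is Friday. For year 20: 20÷12 = 1 r 8, and 8÷4 = 2, so 1+8+2 = 11.
Friday + 11 ≡ Tuesday — that's 1820's doomsday.
In April the doomsday date is Apr 4.
Apr 21 is 17 days after Apr 4; 17 mod 7 = 3, so Tuesday + 3 = Friday.

Friday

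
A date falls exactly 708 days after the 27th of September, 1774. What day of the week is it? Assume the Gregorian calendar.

Sep 27, 1774 is a Tuesday.
708 mod 7 = 1, so 708 days after a Tuesday is Tuesday + 1 = Wednesday.

Wednesday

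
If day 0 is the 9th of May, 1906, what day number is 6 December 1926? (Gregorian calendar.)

May 9, 1906 → May 9, 1907: 365 days.
May 9, 1907 → May 9, 1908: 366 days (Feb 29, 1908 is in that span).
May 9, 1908 → May 9, 1909: 365 days.
May 9, 1909 → May 9, 1910: 365 days.
May 9, 1910 → May 9, 1911: 365 days.
May 9, 1911 → May 9, 1912: 366 days (Feb 29, 1912 is in that span).
May 9, 1912 → May 9, 1913: 365 days.
May 9, 1913 → May 9, 1914: 365 days.
May 9, 1914 → May 9, 1915: 365 days.
May 9, 1915 → May 9, 1916: 366 days (Feb 29, 1916 is in that span).
May 9, 1916 → May 9, 1917: 365 days.
May 9, 1917 → May 9, 1918: 365 days.
May 9, 1918 → May 9, 1919: 365 days.
May 9, 1919 → May 9, 1920: 366 days (Feb 29, 1920 is in that span).
May 9, 1920 → May 9, 1921: 365 days.
May 9, 1921 → May 9, 1922: 365 days.
May 9, 1922 → May 9, 1923: 365 days.
May 9, 1923 → May 9, 1924: 366 days (Feb 29, 1924 is in that span).
May 9, 1924 → May 9, 1925: 365 days.
May 9, 1925 → May 9, 1926: 365 days.
May 9, 1926 → Jun 9, 1926: 31 days (May has 31).
Jun 9, 1926 → Jul 9, 1926: 30 days (June has 30).
Jul 9, 1926 → Aug 9, 1926: 31 days (July has 31).
Aug 9, 1926 → Sep 9, 1926: 31 days (August has 31).
Sep 9, 1926 → Oct 9, 1926: 30 days (September has 30).
Oct 9, 1926 → Nov 9, 1926: 31 days (October has 31).
Nov 9, 1926 → Dec 6, 1926: 27 days.
Total: 7516 days.

7516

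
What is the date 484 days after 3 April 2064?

July 31, 2065

+365 (one year) → Apr 3, 2065 (119 left).
Apr has 30 days: +28 → May 1, 2065 (91 left).
May has 31 days: +31 → Jun 1, 2065 (60 left).
Jun has 30 days: +30 → Jul 1, 2065 (30 left).
+30 → Jul 31, 2065.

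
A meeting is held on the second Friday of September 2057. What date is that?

September 1, 2057 is a Saturday.
The first Friday is therefore September 7 (6 days later).
The second Friday is 7 + 1×7 = September 14.

September 14, 2057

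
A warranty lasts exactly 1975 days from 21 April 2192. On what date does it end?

September 17, 2197

+365 (one year) → Apr 21, 2193 (1610 left).
+365 (one year) → Apr 21, 2194 (1245 left).
+365 (one year) → Apr 21, 2195 (880 left).
+366 (one year; includes Feb 29, 2196) → Apr 21, 2196 (514 left).
+365 (one year) → Apr 21, 2197 (149 left).
Apr has 30 days: +10 → May 1, 2197 (139 left).
May has 31 days: +31 → Jun 1, 2197 (108 left).
Jun has 30 days: +30 → Jul 1, 2197 (78 left).
Jul has 31 days: +31 → Aug 1, 2197 (47 left).
Aug has 31 days: +31 → Sep 1, 2197 (16 left).
+16 → Sep 17, 2197.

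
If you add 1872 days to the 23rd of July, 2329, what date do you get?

+365 (one year) → Jul 23, 2330 (1507 left).
+365 (one year) → Jul 23, 2331 (1142 left).
+366 (one year; includes Feb 29, 2332) → Jul 23, 2332 (776 left).
+365 (one year) → Jul 23, 2333 (411 left).
+365 (one year) → Jul 23, 2334 (46 left).
Jul has 31 days: +9 → Aug 1, 2334 (37 left).
Aug has 31 days: +31 → Sep 1, 2334 (6 left).
+6 → Sep 7, 2334.

September 7, 2334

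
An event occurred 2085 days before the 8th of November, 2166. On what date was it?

February 22, 2161

−365 (one year) → Nov 8, 2165 (1720 left).
−365 (one year) → Nov 8, 2164 (1355 left).
−366 (one year; includes Feb 29, 2164) → Nov 8, 2163 (989 left).
−365 (one year) → Nov 8, 2162 (624 left).
−365 (one year) → Nov 8, 2161 (259 left).
−8 → Oct 31, 2161 (end of Oct, 31 days; 251 left).
−31 → Sep 30, 2161 (end of Sep, 30 days; 220 left).
−30 → Aug 31, 2161 (end of Aug, 31 days; 190 left).
−31 → Jul 31, 2161 (end of Jul, 31 days; 159 left).
−31 → Jun 30, 2161 (end of Jun, 30 days; 128 left).
−30 → May 31, 2161 (end of May, 31 days; 98 left).
−31 → Apr 30, 2161 (end of Apr, 30 days; 67 left).
−30 → Mar 31, 2161 (end of Mar, 31 days; 37 left).
−31 → Feb 28, 2161 (end of Feb, 28 days; 6 left).
−6 → Feb 22, 2161.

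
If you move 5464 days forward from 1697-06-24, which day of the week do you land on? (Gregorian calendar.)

Jun 24, 1697 is a Monday.
5464 mod 7 = 4, so 5464 days after a Monday is Monday + 4 = Friday.

Friday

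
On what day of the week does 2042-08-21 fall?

Thursday

Doomsday rule: the anchor day for the 2000s is Tuesday. For year 42: 42÷12 = 3 r 6, and 6÷4 = 1, so 3+6+1 = 10.
Tuesday + 10 ≡ Friday — that's 2042's doomsday.
In August the doomsday date is Aug 8.
Aug 21 is 13 days after Aug 8; 13 mod 7 = 6, so Friday + 6 = Thursday.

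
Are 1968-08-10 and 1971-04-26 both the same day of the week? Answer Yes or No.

No

From Aug 10, 1968 to Apr 26, 1971 is 989 days.
989 mod 7 = 2, so they are different weekdays.
(Aug 10, 1968 is a Saturday; Apr 26, 1971 is a Monday.)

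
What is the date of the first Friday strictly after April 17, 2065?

April 24, 2065

Apr 17, 2065 is a Friday.
From Friday to the next Friday is 7 days.
Apr 17, 2065 + 7 = Apr 24, 2065.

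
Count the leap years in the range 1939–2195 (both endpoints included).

Multiples of 4 in [1939,2195]: 64.
Of those, multiples of 100: 2 (not leap unless ÷400).
Multiples of 400: 1.
Leap years = 64 − 2 + 1 = 63.

63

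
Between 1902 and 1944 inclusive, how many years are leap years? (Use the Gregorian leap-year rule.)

Multiples of 4 in [1902,1944]: 11.
Of those, multiples of 100: 0 (not leap unless ÷400).
Multiples of 400: 0.
Leap years = 11 − 0 + 0 = 11.

11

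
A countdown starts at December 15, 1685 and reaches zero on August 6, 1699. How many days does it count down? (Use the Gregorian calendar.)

Dec 15, 1685 → Dec 15, 1686: 365 days.
Dec 15, 1686 → Dec 15, 1687: 365 days.
Dec 15, 1687 → Dec 15, 1688: 366 days (Feb 29, 1688 is in that span).
Dec 15, 1688 → Dec 15, 1689: 365 days.
Dec 15, 1689 → Dec 15, 1690: 365 days.
Dec 15, 1690 → Dec 15, 1691: 365 days.
Dec 15, 1691 → Dec 15, 1692: 366 days (Feb 29, 1692 is in that span).
Dec 15, 1692 → Dec 15, 1693: 365 days.
Dec 15, 1693 → Dec 15, 1694: 365 days.
Dec 15, 1694 → Dec 15, 1695: 365 days.
Dec 15, 1695 → Dec 15, 1696: 366 days (Feb 29, 1696 is in that span).
Dec 15, 1696 → Dec 15, 1697: 365 days.
Dec 15, 1697 → Dec 15, 1698: 365 days.
Dec 15, 1698 → Jan 15, 1699: 31 days (December has 31).
Jan 15, 1699 → Feb 15, 1699: 31 days (January has 31).
Feb 15, 1699 → Mar 15, 1699: 28 days (February has 28).
Mar 15, 1699 → Apr 15, 1699: 31 days (March has 31).
Apr 15, 1699 → May 15, 1699: 30 days (April has 30).
May 15, 1699 → Jun 15, 1699: 31 days (May has 31).
Jun 15, 1699 → Jul 15, 1699: 30 days (June has 30).
Jul 15, 1699 → Aug 6, 1699: 22 days.
Total: 4982 days.

4982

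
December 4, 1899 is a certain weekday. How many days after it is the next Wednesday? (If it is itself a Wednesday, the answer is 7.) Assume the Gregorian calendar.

2

Dec 4, 1899 is a Monday.
From Monday to the next Wednesday is 2 days.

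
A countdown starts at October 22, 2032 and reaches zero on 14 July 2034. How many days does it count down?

Oct 22, 2032 → Oct 22, 2033: 365 days.
Oct 22, 2033 → Nov 22, 2033: 31 days (October has 31).
Nov 22, 2033 → Dec 22, 2033: 30 days (November has 30).
Dec 22, 2033 → Jan 22, 2034: 31 days (December has 31).
Jan 22, 2034 → Feb 22, 2034: 31 days (January has 31).
Feb 22, 2034 → Mar 22, 2034: 28 days (February has 28).
Mar 22, 2034 → Apr 22, 2034: 31 days (March has 31).
Apr 22, 2034 → May 22, 2034: 30 days (April has 30).
May 22, 2034 → Jun 22, 2034: 31 days (May has 31).
Jun 22, 2034 → Jul 14, 2034: 22 days.
Total: 630 days.

630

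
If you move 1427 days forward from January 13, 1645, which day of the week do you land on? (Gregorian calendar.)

Thursday

Jan 13, 1645 is a Friday.
1427 mod 7 = 6, so 1427 days after a Friday is Friday + 6 = Thursday.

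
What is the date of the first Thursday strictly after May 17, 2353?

May 17, 2353 is a Sunday.
From Sunday to the next Thursday is 4 days.
May 17, 2353 + 4 = May 21, 2353.

May 21, 2353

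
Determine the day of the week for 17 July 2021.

Saturday

Doomsday rule: the anchor day for the 2000s is Tuesday. For year 21: 21÷12 = 1 r 9, and 9÷4 = 2, so 1+9+2 = 12.
Tuesday + 12 ≡ Sunday — that's 2021's doomsday.
In July the doomsday date is Jul 11.
Jul 17 is 6 days after Jul 11; 6 mod 7 = 6, so Sunday + 6 = Saturday.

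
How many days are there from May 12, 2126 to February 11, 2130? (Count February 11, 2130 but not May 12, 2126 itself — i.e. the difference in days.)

May 12, 2126 → May 12, 2127: 365 days.
May 12, 2127 → May 12, 2128: 366 days (Feb 29, 2128 is in that span).
May 12, 2128 → May 12, 2129: 365 days.
May 12, 2129 → Jun 12, 2129: 31 days (May has 31).
Jun 12, 2129 → Jul 12, 2129: 30 days (June has 30).
Jul 12, 2129 → Aug 12, 2129: 31 days (July has 31).
Aug 12, 2129 → Sep 12, 2129: 31 days (August has 31).
Sep 12, 2129 → Oct 12, 2129: 30 days (September has 30).
Oct 12, 2129 → Nov 12, 2129: 31 days (October has 31).
Nov 12, 2129 → Dec 12, 2129: 30 days (November has 30).
Dec 12, 2129 → Jan 12, 2130: 31 days (December has 31).
Jan 12, 2130 → Feb 11, 2130: 30 days.
Total: 1371 days.

1371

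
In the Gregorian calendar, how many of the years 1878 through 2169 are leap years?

Multiples of 4 in [1878,2169]: 73.
Of those, multiples of 100: 3 (not leap unless ÷400).
Multiples of 400: 1.
Leap years = 73 − 3 + 1 = 71.

71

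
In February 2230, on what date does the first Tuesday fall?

February 1, 2230 is a Monday.
The first Tuesday is therefore February 2 (1 days later).

February 2, 2230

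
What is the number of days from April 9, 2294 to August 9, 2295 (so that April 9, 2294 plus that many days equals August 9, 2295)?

Apr 9, 2294 → Apr 9, 2295: 365 days.
Apr 9, 2295 → May 9, 2295: 30 days (April has 30).
May 9, 2295 → Jun 9, 2295: 31 days (May has 31).
Jun 9, 2295 → Jul 9, 2295: 30 days (June has 30).
Jul 9, 2295 → Aug 9, 2295: 31 days.
Total: 487 days.

487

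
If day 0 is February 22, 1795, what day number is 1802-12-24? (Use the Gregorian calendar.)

2861

Feb 22, 1795 → Feb 22, 1796: 365 days.
Feb 22, 1796 → Feb 22, 1797: 366 days (Feb 29, 1796 is in that span).
Feb 22, 1797 → Feb 22, 1798: 365 days.
Feb 22, 1798 → Feb 22, 1799: 365 days.
Feb 22, 1799 → Feb 22, 1800: 365 days.
Feb 22, 1800 → Feb 22, 1801: 365 days.
Feb 22, 1801 → Feb 22, 1802: 365 days.
Feb 22, 1802 → Mar 22, 1802: 28 days (February has 28).
Mar 22, 1802 → Apr 22, 1802: 31 days (March has 31).
Apr 22, 1802 → May 22, 1802: 30 days (April has 30).
May 22, 1802 → Jun 22, 1802: 31 days (May has 31).
Jun 22, 1802 → Jul 22, 1802: 30 days (June has 30).
Jul 22, 1802 → Aug 22, 1802: 31 days (July has 31).
Aug 22, 1802 → Sep 22, 1802: 31 days (August has 31).
Sep 22, 1802 → Oct 22, 1802: 30 days (September has 30).
Oct 22, 1802 → Nov 22, 1802: 31 days (October has 31).
Nov 22, 1802 → Dec 22, 1802: 30 days (November has 30).
Dec 22, 1802 → Dec 24, 1802: 2 days.
Total: 2861 days.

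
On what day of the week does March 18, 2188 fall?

Tuesday

Doomsday rule: the anchor day for the 2100s is Sunday. For year 88: 88÷12 = 7 r 4, and 4÷4 = 1, so 7+4+1 = 12.
Sunday + 12 ≡ Friday — that's 2188's doomsday.
In March the doomsday date is Mar 14.
Mar 18 is 4 days after Mar 14; 4 mod 7 = 4, so Friday + 4 = Tuesday.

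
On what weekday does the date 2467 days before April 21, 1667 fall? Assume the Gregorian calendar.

Monday

First find the weekday of Apr 21, 1667. Doomsday rule: the anchor day for the 1600s is Tuesday. For year 67: 67÷12 = 5 r 7, and 7÷4 = 1, so 5+7+1 = 13.
Tuesday + 13 ≡ Monday — that's 1667's doomsday.
In April the doomsday date is Apr 4.
Apr 21 is 17 days after Apr 4; 17 mod 7 = 3, so Monday + 3 = Thursday.
2467 mod 7 = 3, so 2467 days before a Thursday is Thursday − 3 = Monday.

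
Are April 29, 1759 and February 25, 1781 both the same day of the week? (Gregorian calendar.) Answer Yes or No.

From Apr 29, 1759 to Feb 25, 1781 is 7973 days.
7973 mod 7 = 0, so they are the same weekday.
(Apr 29, 1759 is a Sunday; Feb 25, 1781 is a Sunday.)

Yes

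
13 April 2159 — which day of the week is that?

Friday

Doomsday rule: the anchor day for the 2100s is Sunday. For year 59: 59÷12 = 4 r 11, and 11÷4 = 2, so 4+11+2 = 17.
Sunday + 17 ≡ Wednesday — that's 2159's doomsday.
In April the doomsday date is Apr 4.
Apr 13 is 9 days after Apr 4; 9 mod 7 = 2, so Wednesday + 2 = Friday.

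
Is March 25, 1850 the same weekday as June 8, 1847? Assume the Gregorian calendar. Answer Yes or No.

From Jun 8, 1847 to Mar 25, 1850 is 1021 days.
1021 mod 7 = 6, so they are different weekdays.
(Jun 8, 1847 is a Tuesday; Mar 25, 1850 is a Monday.)

No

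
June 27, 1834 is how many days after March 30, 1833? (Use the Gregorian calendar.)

Mar 30, 1833 → Mar 30, 1834: 365 days.
Mar 30, 1834 → Apr 30, 1834: 31 days (March has 31).
Apr 30, 1834 → May 30, 1834: 30 days (April has 30).
May 30, 1834 → Jun 27, 1834: 28 days.
Total: 454 days.

454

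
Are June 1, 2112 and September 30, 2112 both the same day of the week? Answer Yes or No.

No

From Jun 1, 2112 to Sep 30, 2112 is 121 days.
121 mod 7 = 2, so they are different weekdays.
(Jun 1, 2112 is a Wednesday; Sep 30, 2112 is a Friday.)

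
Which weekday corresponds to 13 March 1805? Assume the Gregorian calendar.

Doomsday rule: the anchor day for the 1800s is Friday. For year 05: 5÷12 = 0 r 5, and 5÷4 = 1, so 0+5+1 = 6.
Friday + 6 ≡ Thursday — that's 1805's doomsday.
In March the doomsday date is Mar 14.
Mar 13 is 1 day before Mar 14; 1 mod 7 = 1, so Thursday − 1 = Wednesday.

Wednesday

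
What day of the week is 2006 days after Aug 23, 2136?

Monday

Aug 23, 2136 is a Thursday.
2006 mod 7 = 4, so 2006 days after a Thursday is Thursday + 4 = Monday.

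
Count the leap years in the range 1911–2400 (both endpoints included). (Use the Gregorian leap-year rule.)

Multiples of 4 in [1911,2400]: 123.
Of those, multiples of 100: 5 (not leap unless ÷400).
Multiples of 400: 2.
Leap years = 123 − 5 + 2 = 120.

120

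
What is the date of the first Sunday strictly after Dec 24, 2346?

Dec 24, 2346 is a Tuesday.
From Tuesday to the next Sunday is 5 days.
Dec 24, 2346 + 5 = Dec 29, 2346.

December 29, 2346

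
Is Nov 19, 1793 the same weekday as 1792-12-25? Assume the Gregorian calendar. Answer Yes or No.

From Dec 25, 1792 to Nov 19, 1793 is 329 days.
329 mod 7 = 0, so they are the same weekday.
(Dec 25, 1792 is a Tuesday; Nov 19, 1793 is a Tuesday.)

Yes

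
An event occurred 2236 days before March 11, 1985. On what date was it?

January 26, 1979

−365 (one year) → Mar 11, 1984 (1871 left).
−366 (one year; includes Feb 29, 1984) → Mar 11, 1983 (1505 left).
−365 (one year) → Mar 11, 1982 (1140 left).
−365 (one year) → Mar 11, 1981 (775 left).
−365 (one year) → Mar 11, 1980 (410 left).
−366 (one year; includes Feb 29, 1980) → Mar 11, 1979 (44 left).
−11 → Feb 28, 1979 (end of Feb, 28 days; 33 left).
−28 → Jan 31, 1979 (end of Jan, 31 days; 5 left).
−5 → Jan 26, 1979.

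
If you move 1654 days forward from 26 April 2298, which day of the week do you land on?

Thursday

First find the weekday of Apr 26, 2298. Doomsday rule: the anchor day for the 2200s is Friday. For year 98: 98÷12 = 8 r 2, and 2÷4 = 0, so 8+2+0 = 10.
Friday + 10 ≡ Monday — that's 2298's doomsday.
In April the doomsday date is Apr 4.
Apr 26 is 22 days after Apr 4; 22 mod 7 = 1, so Monday + 1 = Tuesday.
1654 mod 7 = 2, so 1654 days after a Tuesday is Tuesday + 2 = Thursday.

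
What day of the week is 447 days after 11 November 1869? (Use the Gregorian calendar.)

First find the weekday of Nov 11, 1869. Doomsday rule: the anchor day for the 1800s is Friday. For year 69: 69÷12 = 5 r 9, and 9÷4 = 2, so 5+9+2 = 16.
Friday + 16 ≡ Sunday — that's 1869's doomsday.
In November the doomsday date is Nov 7.
Nov 11 is 4 days after Nov 7; 4 mod 7 = 4, so Sunday + 4 = Thursday.
447 mod 7 = 6, so 447 days after a Thursday is Thursday + 6 = Wednesday.

Wednesday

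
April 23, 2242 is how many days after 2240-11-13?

526

Nov 13, 2240 → Nov 13, 2241: 365 days.
Nov 13, 2241 → Dec 13, 2241: 30 days (November has 30).
Dec 13, 2241 → Jan 13, 2242: 31 days (December has 31).
Jan 13, 2242 → Feb 13, 2242: 31 days (January has 31).
Feb 13, 2242 → Mar 13, 2242: 28 days (February has 28).
Mar 13, 2242 → Apr 13, 2242: 31 days (March has 31).
Apr 13, 2242 → Apr 23, 2242: 10 days.
Total: 526 days.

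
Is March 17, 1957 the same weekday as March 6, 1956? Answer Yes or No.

No

From Mar 6, 1956 to Mar 17, 1957 is 376 days.
376 mod 7 = 5, so they are different weekdays.
(Mar 6, 1956 is a Tuesday; Mar 17, 1957 is a Sunday.)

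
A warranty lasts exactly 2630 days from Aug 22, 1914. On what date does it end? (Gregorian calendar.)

November 3, 1921

+365 (one year) → Aug 22, 1915 (2265 left).
+366 (one year; includes Feb 29, 1916) → Aug 22, 1916 (1899 left).
+365 (one year) → Aug 22, 1917 (1534 left).
+365 (one year) → Aug 22, 1918 (1169 left).
+365 (one year) → Aug 22, 1919 (804 left).
+366 (one year; includes Feb 29, 1920) → Aug 22, 1920 (438 left).
+365 (one year) → Aug 22, 1921 (73 left).
Aug has 31 days: +10 → Sep 1, 1921 (63 left).
Sep has 30 days: +30 → Oct 1, 1921 (33 left).
Oct has 31 days: +31 → Nov 1, 1921 (2 left).
+2 → Nov 3, 1921.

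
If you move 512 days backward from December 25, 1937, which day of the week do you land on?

First find the weekday of Dec 25, 1937. Doomsday rule: the anchor day for the 1900s is Wednesday. For year 37: 37÷12 = 3 r 1, and 1÷4 = 0, so 3+1+0 = 4.
Wednesday + 4 ≡ Sunday — that's 1937's doomsday.
In December the doomsday date is Dec 12.
Dec 25 is 13 days after Dec 12; 13 mod 7 = 6, so Sunday + 6 = Saturday.
512 mod 7 = 1, so 512 days before a Saturday is Saturday − 1 = Friday.

Friday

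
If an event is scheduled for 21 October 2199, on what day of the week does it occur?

Doomsday rule: the anchor day for the 2100s is Sunday. For year 99: 99÷12 = 8 r 3, and 3÷4 = 0, so 8+3+0 = 11.
Sunday + 11 ≡ Thursday — that's 2199's doomsday.
In October the doomsday date is Oct 10.
Oct 21 is 11 days after Oct 10; 11 mod 7 = 4, so Thursday + 4 = Monday.

Monday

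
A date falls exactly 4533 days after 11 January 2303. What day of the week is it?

First find the weekday of Jan 11, 2303. Doomsday rule: the anchor day for the 2300s is Wednesday. For year 03: 3÷12 = 0 r 3, and 3÷4 = 0, so 0+3+0 = 3.
Wednesday + 3 ≡ Saturday — that's 2303's doomsday.
In January the doomsday date is Jan 3 (2303 is not a leap year).
Jan 11 is 8 days after Jan 3; 8 mod 7 = 1, so Saturday + 1 = Sunday.
4533 mod 7 = 4, so 4533 days after a Sunday is Sunday + 4 = Thursday.

Thursday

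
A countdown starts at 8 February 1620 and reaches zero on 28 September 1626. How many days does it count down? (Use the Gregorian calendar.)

2424

Feb 8, 1620 → Feb 8, 1621: 366 days (Feb 29, 1620 is in that span).
Feb 8, 1621 → Feb 8, 1622: 365 days.
Feb 8, 1622 → Feb 8, 1623: 365 days.
Feb 8, 1623 → Feb 8, 1624: 365 days.
Feb 8, 1624 → Feb 8, 1625: 366 days (Feb 29, 1624 is in that span).
Feb 8, 1625 → Feb 8, 1626: 365 days.
Feb 8, 1626 → Mar 8, 1626: 28 days (February has 28).
Mar 8, 1626 → Apr 8, 1626: 31 days (March has 31).
Apr 8, 1626 → May 8, 1626: 30 days (April has 30).
May 8, 1626 → Jun 8, 1626: 31 days (May has 31).
Jun 8, 1626 → Jul 8, 1626: 30 days (June has 30).
Jul 8, 1626 → Aug 8, 1626: 31 days (July has 31).
Aug 8, 1626 → Sep 8, 1626: 31 days (August has 31).
Sep 8, 1626 → Sep 28, 1626: 20 days.
Total: 2424 days.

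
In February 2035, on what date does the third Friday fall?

February 16, 2035

February 1, 2035 is a Thursday.
The first Friday is therefore February 2 (1 days later).
The third Friday is 2 + 2×7 = February 16.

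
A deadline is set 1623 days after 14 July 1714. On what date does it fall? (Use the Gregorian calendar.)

December 23, 1718

+365 (one year) → Jul 14, 1715 (1258 left).
+366 (one year; includes Feb 29, 1716) → Jul 14, 1716 (892 left).
+365 (one year) → Jul 14, 1717 (527 left).
+365 (one year) → Jul 14, 1718 (162 left).
Jul has 31 days: +18 → Aug 1, 1718 (144 left).
Aug has 31 days: +31 → Sep 1, 1718 (113 left).
Sep has 30 days: +30 → Oct 1, 1718 (83 left).
Oct has 31 days: +31 → Nov 1, 1718 (52 left).
Nov has 30 days: +30 → Dec 1, 1718 (22 left).
+22 → Dec 23, 1718.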